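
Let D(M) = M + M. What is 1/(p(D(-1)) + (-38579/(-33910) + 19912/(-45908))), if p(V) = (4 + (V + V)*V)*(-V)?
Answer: 389185070/9614408883 ≈ 0.040479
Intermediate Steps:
D(M) = 2*M
p(V) = -V*(4 + 2*V**2) (p(V) = (4 + (2*V)*V)*(-V) = (4 + 2*V**2)*(-V) = -V*(4 + 2*V**2))
1/(p(D(-1)) + (-38579/(-33910) + 19912/(-45908))) = 1/(-2*2*(-1)*(2 + (2*(-1))**2) + (-38579/(-33910) + 19912/(-45908))) = 1/(-2*(-2)*(2 + (-2)**2) + (-38579*(-1/33910) + 19912*(-1/45908))) = 1/(-2*(-2)*(2 + 4) + (38579/33910 - 4978/11477)) = 1/(-2*(-2)*6 + 273967203/389185070) = 1/(24 + 273967203/389185070) = 1/(9614408883/389185070) = 389185070/9614408883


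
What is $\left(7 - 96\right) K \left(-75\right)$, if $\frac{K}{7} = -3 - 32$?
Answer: $-1635375$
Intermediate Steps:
$K = -245$ ($K = 7 \left(-3 - 32\right) = 7 \left(-35\right) = -245$)
$\left(7 - 96\right) K \left(-75\right) = \left(7 - 96\right) \left(-245\right) \left(-75\right) = \left(-89\right) \left(-245\right) \left(-75\right) = 21805 \left(-75\right) = -1635375$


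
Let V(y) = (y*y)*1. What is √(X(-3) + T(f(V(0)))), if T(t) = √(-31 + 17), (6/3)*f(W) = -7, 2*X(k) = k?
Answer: √(-6 + 4*I*√14)/2 ≈ 1.125 + 1.663*I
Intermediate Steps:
X(k) = k/2
V(y) = y² (V(y) = y²*1 = y²)
f(W) = -7/2 (f(W) = (½)*(-7) = -7/2)
T(t) = I*√14 (T(t) = √(-14) = I*√14)
√(X(-3) + T(f(V(0)))) = √((½)*(-3) + I*√14) = √(-3/2 + I*√14)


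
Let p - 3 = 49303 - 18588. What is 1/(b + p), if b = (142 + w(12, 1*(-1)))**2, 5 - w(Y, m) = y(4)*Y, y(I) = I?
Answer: 1/40519 ≈ 2.4680e-5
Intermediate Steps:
p = 30718 (p = 3 + (49303 - 18588) = 3 + 30715 = 30718)
w(Y, m) = 5 - 4*Y
b = 9801 (b = (142 + (5 - 4*12))**2 = (142 + (5 - 48))**2 = (142 - 43)**2 = 99**2 = 9801)
1/(b + p) = 1/(9801 + 30718) = 1/40519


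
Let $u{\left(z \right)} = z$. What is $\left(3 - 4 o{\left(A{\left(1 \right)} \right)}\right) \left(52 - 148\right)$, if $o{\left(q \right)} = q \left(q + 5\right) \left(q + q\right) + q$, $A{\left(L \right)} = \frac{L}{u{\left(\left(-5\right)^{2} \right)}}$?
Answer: $- \frac{4163232}{15625} \approx -266.45$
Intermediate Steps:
$A{\left(L \right)} = \frac{L}{25}$ ($A{\left(L \right)} = \frac{L}{\left(-5\right)^{2}} = \frac{L}{25}$)
$o{\left(q \right)} = q + 2 q^{2} \left(5 + q\right)$ ($o{\left(q \right)} = q \left(5 + q\right) 2 q + q = q 2 q \left(5 + q\right) + q = 2 q^{2} \left(5 + q\right) + q = q + 2 q^{2} \left(5 + q\right)$)
$\left(3 - 4 o{\left(A{\left(1 \right)} \right)}\right) \left(52 - 148\right) = \left(3 - 4 \cdot \frac{1}{25} \cdot 1 \left(1 + 2 \left(\frac{1}{25} \cdot 1\right)^{2} + 10 \cdot \frac{1}{25} \cdot 1\right)\right) \left(52 - 148\right) = \left(3 - 4 \frac{1 + \frac{2}{625} + 10 \cdot \frac{1}{25}}{25}\right) \left(-96\right) = \left(3 - 4 \frac{1 + 2 \cdot \frac{1}{625} + \frac{2}{5}}{25}\right) \left(-96\right) = \left(3 - 4 \frac{1 + \frac{2}{625} + \frac{2}{5}}{25}\right) \left(-96\right) = \left(3 - 4 \cdot \frac{1}{25} \cdot \frac{877}{625}\right) \left(-96\right) = \left(3 - \frac{3508}{15625}\right) \left(-96\right) = \frac{43367}{15625} \left(-96\right) = - \frac{4163232}{15625}$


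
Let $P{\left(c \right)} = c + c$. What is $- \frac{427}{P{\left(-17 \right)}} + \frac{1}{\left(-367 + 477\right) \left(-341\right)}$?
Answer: $\frac{4004184}{318835} \approx 12.559$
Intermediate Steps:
$P{\left(c \right)} = 2 c$
$- \frac{427}{P{\left(-17 \right)}} + \frac{1}{\left(-367 + 477\right) \left(-341\right)} = - \frac{427}{2 \left(-17\right)} + \frac{1}{\left(-367 + 477\right) \left(-341\right)} = - \frac{427}{-34} + \frac{1}{110} \left(- \frac{1}{341}\right) = \left(-427\right) \left(- \frac{1}{34}\right) + \frac{1}{110} \left(- \frac{1}{341}\right) = \frac{427}{34} - \frac{1}{37510} = \frac{4004184}{318835}$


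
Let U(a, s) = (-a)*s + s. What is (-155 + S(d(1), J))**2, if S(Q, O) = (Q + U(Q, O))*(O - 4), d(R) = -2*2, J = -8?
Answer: 139129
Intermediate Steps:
U(a, s) = s - a*s (U(a, s) = -a*s + s = s - a*s)
d(R) = -4
S(Q, O) = (-4 + O)*(Q + O*(1 - Q)) (S(Q, O) = (Q + O*(1 - Q))*(O - 4) = (Q + O*(1 - Q))*(-4 + O) = (-4 + O)*(Q + O*(1 - Q)))
(-155 + S(d(1), J))**2 = (-155 + (-4*(-4) - 8*(-4) + (-8)**2*(1 - 1*(-4)) + 4*(-8)*(-1 - 4)))**2 = (-155 + (16 + 32 + 64*(1 + 4) + 4*(-8)*(-5)))**2 = (-155 + (16 + 32 + 64*5 + 160))**2 = (-155 + (16 + 32 + 320 + 160))**2 = (-155 + 528)**2 = 373**2 = 139129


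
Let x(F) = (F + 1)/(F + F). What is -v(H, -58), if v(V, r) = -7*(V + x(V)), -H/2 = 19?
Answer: -19957/76 ≈ -262.59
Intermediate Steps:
H = -38 (H = -2*19 = -38)
x(F) = (1 + F)/(2*F) (x(F) = (1 + F)/((2*F)) = (1 + F)*(1/(2*F)) = (1 + F)/(2*F))
v(V, r) = -7*V - 7*(1 + V)/(2*V) (v(V, r) = -7*(V + (1 + V)/(2*V)) = -7*V - 7*(1 + V)/(2*V))
-v(H, -58) = -(-7/2 - 7*(-38) - 7/2/(-38)) = -(-7/2 + 266 - 7/2*(-1/38)) = -(-7/2 + 266 + 7/76) = -1*19957/76 = -19957/76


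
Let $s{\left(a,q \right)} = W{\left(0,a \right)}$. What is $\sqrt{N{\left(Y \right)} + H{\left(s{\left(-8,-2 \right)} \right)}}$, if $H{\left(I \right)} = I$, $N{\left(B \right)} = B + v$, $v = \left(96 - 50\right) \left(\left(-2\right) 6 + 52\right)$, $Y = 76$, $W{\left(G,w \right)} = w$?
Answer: $6 \sqrt{53} \approx 43.681$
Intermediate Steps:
$s{\left(a,q \right)} = a$
$v = 1840$ ($v = 46 \left(-12 + 52\right) = 46 \cdot 40 = 1840$)
$N{\left(B \right)} = 1840 + B$ ($N{\left(B \right)} = B + 1840 = 1840 + B$)
$\sqrt{N{\left(Y \right)} + H{\left(s{\left(-8,-2 \right)} \right)}} = \sqrt{\left(1840 + 76\right) - 8} = \sqrt{1916 - 8} = \sqrt{1908} = 6 \sqrt{53}$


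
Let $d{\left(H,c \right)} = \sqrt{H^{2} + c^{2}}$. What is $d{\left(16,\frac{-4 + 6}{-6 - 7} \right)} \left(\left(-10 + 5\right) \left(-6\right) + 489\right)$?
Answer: $\frac{1038 \sqrt{10817}}{13} \approx 8304.4$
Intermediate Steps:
$d{\left(16,\frac{-4 + 6}{-6 - 7} \right)} \left(\left(-10 + 5\right) \left(-6\right) + 489\right) = \sqrt{16^{2} + \left(\frac{-4 + 6}{-6 - 7}\right)^{2}} \left(\left(-10 + 5\right) \left(-6\right) + 489\right) = \sqrt{256 + \left(\frac{2}{-13}\right)^{2}} \left(\left(-5\right) \left(-6\right) + 489\right) = \sqrt{256 + \left(2 \left(- \frac{1}{13}\right)\right)^{2}} \left(30 + 489\right) = \sqrt{256 + \left(- \frac{2}{13}\right)^{2}} \cdot 519 = \sqrt{256 + \frac{4}{169}} \cdot 519 = \sqrt{\frac{43268}{169}} \cdot 519 = \frac{2 \sqrt{10817}}{13} \cdot 519 = \frac{1038 \sqrt{10817}}{13}$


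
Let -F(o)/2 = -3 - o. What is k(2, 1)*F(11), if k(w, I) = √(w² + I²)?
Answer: 28*√5 ≈ 62.610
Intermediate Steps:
F(o) = 6 + 2*o (F(o) = -2*(-3 - o) = 6 + 2*o)
k(w, I) = √(I² + w²)
k(2, 1)*F(11) = √(1² + 2²)*(6 + 2*11) = √(1 + 4)*(6 + 22) = √5*28 = 28*√5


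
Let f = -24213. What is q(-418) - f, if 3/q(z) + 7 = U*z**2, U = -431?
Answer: 607795137620/25102017 ≈ 24213.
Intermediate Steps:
q(z) = 3/(-7 - 431*z**2)
q(-418) - f = -3/(7 + 431*(-418)**2) - 1*(-24213) = -3/(7 + 431*174724) + 24213 = -3/(7 + 75306044) + 24213 = -3/75306051 + 24213 = -3*1/75306051 + 24213 = -1/25102017 + 24213 = 607795137620/25102017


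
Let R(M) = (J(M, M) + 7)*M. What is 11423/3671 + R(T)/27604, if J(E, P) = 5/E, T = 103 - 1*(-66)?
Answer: 79920410/25333571 ≈ 3.1547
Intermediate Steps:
T = 169 (T = 103 + 66 = 169)
R(M) = M*(7 + 5/M) (R(M) = (5/M + 7)*M = (7 + 5/M)*M = M*(7 + 5/M))
11423/3671 + R(T)/27604 = 11423/3671 + (5 + 7*169)/27604 = 11423*(1/3671) + (5 + 1183)*(1/27604) = 11423/3671 + 1188*(1/27604) = 11423/3671 + 297/6901 = 79920410/25333571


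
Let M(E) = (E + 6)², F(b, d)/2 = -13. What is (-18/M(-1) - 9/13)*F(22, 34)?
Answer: 918/25 ≈ 36.720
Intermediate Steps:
F(b, d) = -26 (F(b, d) = 2*(-13) = -26)
M(E) = (6 + E)²
(-18/M(-1) - 9/13)*F(22, 34) = (-18/(6 - 1)² - 9/13)*(-26) = (-18/(5²) - 9*1/13)*(-26) = (-18/25 - 9/13)*(-26) = -459/325*(-26) = 918/25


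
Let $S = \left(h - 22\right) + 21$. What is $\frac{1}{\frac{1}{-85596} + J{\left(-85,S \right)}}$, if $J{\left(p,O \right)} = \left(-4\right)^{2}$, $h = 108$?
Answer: $\frac{85596}{1369535} \approx 0.0625$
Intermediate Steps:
$S = 107$ ($S = \left(108 - 22\right) + 21 = 86 + 21 = 107$)
$J{\left(p,O \right)} = 16$
$\frac{1}{\frac{1}{-85596} + J{\left(-85,S \right)}} = \frac{1}{\frac{1}{-85596} + 16} = \frac{1}{- \frac{1}{85596} + 16} = \frac{1}{\frac{1369535}{85596}} = \frac{85596}{1369535}$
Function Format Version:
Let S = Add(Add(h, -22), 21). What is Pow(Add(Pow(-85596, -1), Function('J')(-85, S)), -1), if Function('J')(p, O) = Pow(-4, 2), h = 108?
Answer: Rational(85596, 1369535) ≈ 0.062500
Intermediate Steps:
S = 107 (S = Add(Add(108, -22), 21) = Add(86, 21) = 107)
Function('J')(p, O) = 16
Pow(Add(Pow(-85596, -1), Function('J')(-85, S)), -1) = Pow(Add(Pow(-85596, -1), 16), -1) = Pow(Add(Rational(-1, 85596), 16), -1) = Pow(Rational(1369535, 85596), -1) = Rational(85596, 1369535)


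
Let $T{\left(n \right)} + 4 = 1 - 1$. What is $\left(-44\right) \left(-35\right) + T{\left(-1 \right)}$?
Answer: $1536$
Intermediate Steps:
$T{\left(n \right)} = -4$ ($T{\left(n \right)} = -4 + \left(1 - 1\right) = -4 + 0 = -4$)
$\left(-44\right) \left(-35\right) + T{\left(-1 \right)} = \left(-44\right) \left(-35\right) - 4 = 1540 - 4 = 1536$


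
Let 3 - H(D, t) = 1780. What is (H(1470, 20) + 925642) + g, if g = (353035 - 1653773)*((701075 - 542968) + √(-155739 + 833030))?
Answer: -205654859101 - 1300738*√677291 ≈ -2.0673e+11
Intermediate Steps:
H(D, t) = -1777 (H(D, t) = 3 - 1*1780 = 3 - 1780 = -1777)
g = -205655782966 - 1300738*√677291 (g = -1300738*(158107 + √677291) = -205655782966 - 1300738*√677291 ≈ -2.0673e+11)
(H(1470, 20) + 925642) + g = (-1777 + 925642) + (-205655782966 - 1300738*√677291) = 923865 + (-205655782966 - 1300738*√677291) = -205654859101 - 1300738*√677291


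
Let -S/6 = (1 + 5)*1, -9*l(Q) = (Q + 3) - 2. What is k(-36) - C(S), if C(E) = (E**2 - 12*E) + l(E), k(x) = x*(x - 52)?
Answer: 12925/9 ≈ 1436.1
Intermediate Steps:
k(x) = x*(-52 + x)
l(Q) = -1/9 - Q/9 (l(Q) = -((Q + 3) - 2)/9 = -((3 + Q) - 2)/9 = -(1 + Q)/9 = -1/9 - Q/9)
S = -36 (S = -6*(1 + 5) = -36 ≈ -36.000)
C(E) = -1/9 + E**2 - 109*E/9 (C(E) = (E**2 - 12*E) + (-1/9 - E/9) = -1/9 + E**2 - 109*E/9)
k(-36) - C(S) = -36*(-52 - 36) - (-1/9 + (-36)**2 - 109/9*(-36)) = -36*(-88) - (-1/9 + 1296 + 436) = 3168 - 1*15587/9 = 3168 - 15587/9 = 12925/9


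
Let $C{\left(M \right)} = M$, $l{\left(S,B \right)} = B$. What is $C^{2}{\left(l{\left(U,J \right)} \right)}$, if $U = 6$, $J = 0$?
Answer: $0$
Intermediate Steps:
$C^{2}{\left(l{\left(U,J \right)} \right)} = 0^{2} = 0$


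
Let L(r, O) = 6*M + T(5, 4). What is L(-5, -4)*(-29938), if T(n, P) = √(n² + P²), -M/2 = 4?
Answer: 1437024 - 29938*√41 ≈ 1.2453e+6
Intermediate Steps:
M = -8 (M = -2*4 = -8)
T(n, P) = √(P² + n²)
L(r, O) = -48 + √41 (L(r, O) = 6*(-8) + √(4² + 5²) = -48 + √(16 + 25) = -48 + √41)
L(-5, -4)*(-29938) = (-48 + √41)*(-29938) = 1437024 - 29938*√41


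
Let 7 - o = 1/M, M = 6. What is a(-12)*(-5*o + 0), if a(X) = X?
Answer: 410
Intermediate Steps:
o = 41/6 (o = 7 - 1/6 = 7 - 1*⅙ = 7 - ⅙ = 41/6 ≈ 6.8333)
a(-12)*(-5*o + 0) = -12*(-5*41/6 + 0) = -12*(-205/6 + 0) = -12*(-205/6) = 410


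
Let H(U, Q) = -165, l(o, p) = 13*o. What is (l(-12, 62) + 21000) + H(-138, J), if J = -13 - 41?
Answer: 20679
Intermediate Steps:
J = -54
(l(-12, 62) + 21000) + H(-138, J) = (13*(-12) + 21000) - 165 = (-156 + 21000) - 165 = 20844 - 165 = 20679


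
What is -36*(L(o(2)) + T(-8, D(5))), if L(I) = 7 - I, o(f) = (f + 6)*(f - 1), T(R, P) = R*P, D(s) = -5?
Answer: -1404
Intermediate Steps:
T(R, P) = P*R
o(f) = (-1 + f)*(6 + f) (o(f) = (6 + f)*(-1 + f) = (-1 + f)*(6 + f))
-36*(L(o(2)) + T(-8, D(5))) = -36*((7 - (-6 + 2**2 + 5*2)) - 5*(-8)) = -36*((7 - (-6 + 4 + 10)) + 40) = -36*((7 - 1*8) + 40) = -36*((7 - 8) + 40) = -36*(-1 + 40) = -36*39 = -1404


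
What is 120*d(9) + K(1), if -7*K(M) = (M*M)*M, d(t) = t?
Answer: 7559/7 ≈ 1079.9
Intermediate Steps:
K(M) = -M³/7 (K(M) = -M*M*M/7 = -M²*M/7 = -M³/7)
120*d(9) + K(1) = 120*9 - ⅐*1³ = 1080 - ⅐*1 = 1080 - ⅐ = 7559/7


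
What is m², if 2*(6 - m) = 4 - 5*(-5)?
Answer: 289/4 ≈ 72.250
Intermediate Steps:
m = -17/2 (m = 6 - (4 - 5*(-5))/2 = 6 - (4 + 25)/2 = 6 - ½*29 = 6 - 29/2 = -17/2 ≈ -8.5000)
m² = (-17/2)² = 289/4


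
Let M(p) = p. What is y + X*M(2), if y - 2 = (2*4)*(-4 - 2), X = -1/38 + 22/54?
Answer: -23207/513 ≈ -45.238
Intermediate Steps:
X = 391/1026 (X = -1*1/38 + 22*(1/54) = -1/38 + 11/27 = 391/1026 ≈ 0.38109)
y = -46 (y = 2 + (2*4)*(-4 - 2) = 2 + 8*(-6) = 2 - 48 = -46)
y + X*M(2) = -46 + (391/1026)*2 = -46 + 391/513 = -23207/513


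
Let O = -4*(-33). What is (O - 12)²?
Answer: 14400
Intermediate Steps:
O = 132
(O - 12)² = (132 - 12)² = 120² = 14400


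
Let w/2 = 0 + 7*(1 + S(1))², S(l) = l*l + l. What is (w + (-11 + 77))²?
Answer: 36864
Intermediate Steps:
S(l) = l + l² (S(l) = l² + l = l + l²)
w = 126 (w = 2*(0 + 7*(1 + 1*(1 + 1))²) = 2*(0 + 7*(1 + 1*2)²) = 2*(0 + 7*(1 + 2)²) = 2*(0 + 7*3²) = 2*(0 + 7*9) = 2*(0 + 63) = 2*63 = 126)
(w + (-11 + 77))² = (126 + (-11 + 77))² = (126 + 66)² = 192² = 36864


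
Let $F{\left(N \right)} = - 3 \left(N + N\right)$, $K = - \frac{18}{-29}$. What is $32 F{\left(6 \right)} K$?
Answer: $- \frac{20736}{29} \approx -715.03$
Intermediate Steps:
$K = \frac{18}{29}$ ($K = \left(-18\right) \left(- \frac{1}{29}\right) = \frac{18}{29} \approx 0.62069$)
$F{\left(N \right)} = - 6 N$ ($F{\left(N \right)} = - 3 \cdot 2 N = - 6 N$)
$32 F{\left(6 \right)} K = 32 \left(\left(-6\right) 6\right) \frac{18}{29} = 32 \left(-36\right) \frac{18}{29} = \left(-1152\right) \frac{18}{29} = - \frac{20736}{29}$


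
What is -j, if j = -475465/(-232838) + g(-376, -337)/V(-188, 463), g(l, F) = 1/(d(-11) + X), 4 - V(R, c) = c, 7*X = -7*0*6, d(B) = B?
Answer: -2400855623/1175599062 ≈ -2.0422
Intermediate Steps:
X = 0 (X = (-7*0*6)/7 = (0*6)/7 = (⅐)*0 = 0)
V(R, c) = 4 - c
g(l, F) = -1/11 (g(l, F) = 1/(-11 + 0) = 1/(-11) = -1/11)
j = 2400855623/1175599062 (j = -475465/(-232838) - 1/(11*(4 - 1*463)) = -475465*(-1/232838) - 1/(11*(4 - 463)) = 475465/232838 - 1/11/(-459) = 475465/232838 - 1/11*(-1/459) = 475465/232838 + 1/5049 = 2400855623/1175599062 ≈ 2.0422)
-j = -1*2400855623/1175599062 = -2400855623/1175599062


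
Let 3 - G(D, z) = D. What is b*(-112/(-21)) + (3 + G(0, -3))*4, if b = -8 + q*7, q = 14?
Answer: 504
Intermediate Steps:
G(D, z) = 3 - D
b = 90 (b = -8 + 14*7 = -8 + 98 = 90)
b*(-112/(-21)) + (3 + G(0, -3))*4 = 90*(-112/(-21)) + (3 + (3 - 1*0))*4 = 90*(-112*(-1)/21) + (3 + (3 + 0))*4 = 90*(-14*(-8/21)) + (3 + 3)*4 = 90*(16/3) + 6*4 = 480 + 24 = 504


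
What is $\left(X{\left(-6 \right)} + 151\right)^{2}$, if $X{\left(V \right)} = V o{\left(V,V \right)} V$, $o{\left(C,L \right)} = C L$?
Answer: $2093809$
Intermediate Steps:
$X{\left(V \right)} = V^{4}$ ($X{\left(V \right)} = V V V V = V V^{2} V = V^{3} V = V^{4}$)
$\left(X{\left(-6 \right)} + 151\right)^{2} = \left(\left(-6\right)^{4} + 151\right)^{2} = \left(1296 + 151\right)^{2} = 1447^{2} = 2093809$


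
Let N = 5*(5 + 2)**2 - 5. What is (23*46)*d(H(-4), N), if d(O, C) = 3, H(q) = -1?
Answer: 3174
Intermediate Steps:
N = 240 (N = 5*7**2 - 5 = 5*49 - 5 = 245 - 5 = 240)
(23*46)*d(H(-4), N) = (23*46)*3 = 1058*3 = 3174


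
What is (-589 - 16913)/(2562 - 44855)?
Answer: 17502/42293 ≈ 0.41383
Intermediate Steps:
(-589 - 16913)/(2562 - 44855) = -17502/(-42293) = -17502*(-1/42293) = 17502/42293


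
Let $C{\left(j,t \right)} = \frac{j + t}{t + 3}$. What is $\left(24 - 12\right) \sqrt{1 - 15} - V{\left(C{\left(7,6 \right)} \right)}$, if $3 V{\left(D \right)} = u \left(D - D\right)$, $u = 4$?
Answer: $12 i \sqrt{14} \approx 44.9 i$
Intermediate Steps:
$C{\left(j,t \right)} = \frac{j + t}{3 + t}$
$V{\left(D \right)} = 0$ ($V{\left(D \right)} = \frac{4 \left(D - D\right)}{3} = \frac{4 \cdot 0}{3} = \frac{1}{3} \cdot 0 = 0$)
$\left(24 - 12\right) \sqrt{1 - 15} - V{\left(C{\left(7,6 \right)} \right)} = \left(24 - 12\right) \sqrt{1 - 15} - 0 = 12 \sqrt{-14} + 0 = 12 i \sqrt{14} + 0 = 12 i \sqrt{14}$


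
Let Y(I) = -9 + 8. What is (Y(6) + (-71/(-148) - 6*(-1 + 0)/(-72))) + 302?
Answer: 33455/111 ≈ 301.40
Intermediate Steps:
Y(I) = -1
(Y(6) + (-71/(-148) - 6*(-1 + 0)/(-72))) + 302 = (-1 + (-71/(-148) - 6*(-1 + 0)/(-72))) + 302 = (-1 + (-71*(-1/148) - 6*(-1)*(-1/72))) + 302 = (-1 + (71/148 + 6*(-1/72))) + 302 = (-1 + (71/148 - 1/12)) + 302 = (-1 + 44/111) + 302 = -67/111 + 302 = 33455/111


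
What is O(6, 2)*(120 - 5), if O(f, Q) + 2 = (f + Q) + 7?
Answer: 1495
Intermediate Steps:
O(f, Q) = 5 + Q + f (O(f, Q) = -2 + ((f + Q) + 7) = -2 + ((Q + f) + 7) = -2 + (7 + Q + f) = 5 + Q + f)
O(6, 2)*(120 - 5) = (5 + 2 + 6)*(120 - 5) = 13*115 = 1495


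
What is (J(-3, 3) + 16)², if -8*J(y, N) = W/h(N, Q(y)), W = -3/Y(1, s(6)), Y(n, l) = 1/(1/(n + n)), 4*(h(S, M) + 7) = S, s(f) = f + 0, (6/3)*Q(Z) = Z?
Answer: 2550409/10000 ≈ 255.04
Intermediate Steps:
Q(Z) = Z/2
s(f) = f
h(S, M) = -7 + S/4
Y(n, l) = 2*n (Y(n, l) = 1/(1/(2*n)) = 2*n)
W = -3/2 (W = -3/(2*1) = -3/2 ≈ -1.5000)
J(y, N) = 3/(16*(-7 + N/4)) (J(y, N) = -(-3)/(16*(-7 + N/4)) = 3/(16*(-7 + N/4)))
(J(-3, 3) + 16)² = (3/(4*(-28 + 3)) + 16)² = ((¾)/(-25) + 16)² = ((¾)*(-1/25) + 16)² = (-3/100 + 16)² = (1597/100)² = 2550409/10000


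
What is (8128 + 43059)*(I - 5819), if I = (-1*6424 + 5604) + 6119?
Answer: -26617240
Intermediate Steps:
I = 5299 (I = (-6424 + 5604) + 6119 = -820 + 6119 = 5299)
(8128 + 43059)*(I - 5819) = (8128 + 43059)*(5299 - 5819) = 51187*(-520) = -26617240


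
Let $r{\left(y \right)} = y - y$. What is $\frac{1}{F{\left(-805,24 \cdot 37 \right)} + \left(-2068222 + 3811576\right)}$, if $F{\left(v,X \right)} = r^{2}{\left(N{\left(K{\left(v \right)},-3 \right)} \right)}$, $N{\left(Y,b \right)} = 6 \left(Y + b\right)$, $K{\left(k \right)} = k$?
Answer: $\frac{1}{1743354} \approx 5.7361 \cdot 10^{-7}$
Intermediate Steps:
$N{\left(Y,b \right)} = 6 Y + 6 b$
$r{\left(y \right)} = 0$
$F{\left(v,X \right)} = 0$ ($F{\left(v,X \right)} = 0^{2} = 0$)
$\frac{1}{F{\left(-805,24 \cdot 37 \right)} + \left(-2068222 + 3811576\right)} = \frac{1}{0 + \left(-2068222 + 3811576\right)} = \frac{1}{0 + 1743354} = \frac{1}{1743354}$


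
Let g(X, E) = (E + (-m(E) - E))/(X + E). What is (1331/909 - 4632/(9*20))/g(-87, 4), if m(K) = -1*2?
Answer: 9155149/9090 ≈ 1007.2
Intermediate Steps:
m(K) = -2
g(X, E) = 2/(E + X) (g(X, E) = (E + (-1*(-2) - E))/(X + E) = (E + (2 - E))/(E + X) = 2/(E + X))
(1331/909 - 4632/(9*20))/g(-87, 4) = (1331/909 - 4632/(9*20))/((2/(4 - 87))) = (1331*(1/909) - 4632/180)/((2/(-83))) = (1331/909 - 4632*1/180)/((2*(-1/83))) = (1331/909 - 386/15)/(-2/83) = -110303/4545*(-83/2) = 9155149/9090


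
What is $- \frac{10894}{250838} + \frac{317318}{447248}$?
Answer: $\frac{18680773193}{28046698456} \approx 0.66606$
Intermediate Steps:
$- \frac{10894}{250838} + \frac{317318}{447248} = \left(-10894\right) \frac{1}{250838} + 317318 \cdot \frac{1}{447248} = - \frac{5447}{125419} + \frac{158659}{223624} = \frac{18680773193}{28046698456}$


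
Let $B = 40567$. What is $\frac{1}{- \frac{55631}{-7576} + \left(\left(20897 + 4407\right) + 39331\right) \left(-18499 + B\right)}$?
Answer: $\frac{7576}{10806142659311} \approx 7.0108 \cdot 10^{-10}$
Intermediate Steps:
$\frac{1}{- \frac{55631}{-7576} + \left(\left(20897 + 4407\right) + 39331\right) \left(-18499 + B\right)} = \frac{1}{- \frac{55631}{-7576} + \left(\left(20897 + 4407\right) + 39331\right) \left(-18499 + 40567\right)} = \frac{1}{\left(-55631\right) \left(- \frac{1}{7576}\right) + \left(25304 + 39331\right) 22068} = \frac{1}{\frac{55631}{7576} + 64635 \cdot 22068} = \frac{1}{\frac{55631}{7576} + 1426365180} = \frac{1}{\frac{10806142659311}{7576}} = \frac{7576}{10806142659311}$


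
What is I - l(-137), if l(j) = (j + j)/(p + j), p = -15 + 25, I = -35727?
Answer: -4537603/127 ≈ -35729.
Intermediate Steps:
p = 10
l(j) = 2*j/(10 + j) (l(j) = (j + j)/(10 + j) = (2*j)/(10 + j) = 2*j/(10 + j))
I - l(-137) = -35727 - 2*(-137)/(10 - 137) = -35727 - 2*(-137)/(-127) = -35727 - 2*(-137)*(-1)/127 = -35727 - 1*274/127 = -35727 - 274/127 = -4537603/127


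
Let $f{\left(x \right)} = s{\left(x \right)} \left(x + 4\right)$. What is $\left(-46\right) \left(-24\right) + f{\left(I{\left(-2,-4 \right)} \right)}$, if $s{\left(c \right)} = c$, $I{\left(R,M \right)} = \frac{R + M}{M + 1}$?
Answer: $1116$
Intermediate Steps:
$I{\left(R,M \right)} = \frac{M + R}{1 + M}$
$f{\left(x \right)} = x \left(4 + x\right)$ ($f{\left(x \right)} = x \left(x + 4\right) = x \left(4 + x\right)$)
$\left(-46\right) \left(-24\right) + f{\left(I{\left(-2,-4 \right)} \right)} = \left(-46\right) \left(-24\right) + \frac{-4 - 2}{1 - 4} \left(4 + \frac{-4 - 2}{1 - 4}\right) = 1104 + \frac{1}{-3} \left(-6\right) \left(4 + \frac{1}{-3} \left(-6\right)\right) = 1104 + \left(- \frac{1}{3}\right) \left(-6\right) \left(4 - -2\right) = 1104 + 2 \left(4 + 2\right) = 1104 + 2 \cdot 6 = 1104 + 12 = 1116$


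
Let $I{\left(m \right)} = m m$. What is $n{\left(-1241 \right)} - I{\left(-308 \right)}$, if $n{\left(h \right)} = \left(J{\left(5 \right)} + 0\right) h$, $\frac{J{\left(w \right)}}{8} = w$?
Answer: $-144504$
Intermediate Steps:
$I{\left(m \right)} = m^{2}$
$J{\left(w \right)} = 8 w$
$n{\left(h \right)} = 40 h$ ($n{\left(h \right)} = \left(8 \cdot 5 + 0\right) h = \left(40 + 0\right) h = 40 h$)
$n{\left(-1241 \right)} - I{\left(-308 \right)} = 40 \left(-1241\right) - \left(-308\right)^{2} = -49640 - 94864 = -144504$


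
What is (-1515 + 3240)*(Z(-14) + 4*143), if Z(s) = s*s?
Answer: 1324800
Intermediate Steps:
Z(s) = s**2
(-1515 + 3240)*(Z(-14) + 4*143) = (-1515 + 3240)*((-14)**2 + 4*143) = 1725*(196 + 572) = 1725*768 = 1324800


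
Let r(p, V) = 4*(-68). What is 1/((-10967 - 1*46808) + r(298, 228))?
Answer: -1/58047 ≈ -1.7227e-5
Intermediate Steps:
r(p, V) = -272
1/((-10967 - 1*46808) + r(298, 228)) = 1/((-10967 - 1*46808) - 272) = 1/((-10967 - 46808) - 272) = 1/(-57775 - 272) = 1/(-58047) = -1/58047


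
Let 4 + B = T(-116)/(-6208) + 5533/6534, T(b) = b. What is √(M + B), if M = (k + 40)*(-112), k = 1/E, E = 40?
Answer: I*√165472861970955/192060 ≈ 66.977*I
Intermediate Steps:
B = -1444835/460944 (B = -4 + (-116/(-6208) + 5533/6534) = -4 + (-116*(-1/6208) + 5533*(1/6534)) = -4 + (29/1552 + 503/594) = -4 + 398941/460944 = -1444835/460944 ≈ -3.1345)
k = 1/40 ≈ 0.025000
M = -22414/5 (M = (1/40 + 40)*(-112) = (1601/40)*(-112) = -22414/5 ≈ -4482.8)
√(M + B) = √(-22414/5 - 1444835/460944) = √(-10338822991/2304720) = I*√165472861970955/192060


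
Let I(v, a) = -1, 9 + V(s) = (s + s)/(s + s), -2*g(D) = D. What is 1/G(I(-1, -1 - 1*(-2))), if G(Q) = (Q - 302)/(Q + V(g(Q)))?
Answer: 3/101 ≈ 0.029703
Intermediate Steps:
g(D) = -D/2
V(s) = -8 (V(s) = -9 + (s + s)/(s + s) = -9 + (2*s)/((2*s)) = -9 + (2*s)*(1/(2*s)) = -9 + 1 = -8)
G(Q) = (-302 + Q)/(-8 + Q) (G(Q) = (Q - 302)/(Q - 8) = (-302 + Q)/(-8 + Q))
1/G(I(-1, -1 - 1*(-2))) = 1/((-302 - 1)/(-8 - 1)) = 1/(-303/(-9)) = 1/(-⅑*(-303)) = 1/(101/3) = 3/101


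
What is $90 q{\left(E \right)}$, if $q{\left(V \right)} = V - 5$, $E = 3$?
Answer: $-180$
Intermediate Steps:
$q{\left(V \right)} = -5 + V$
$90 q{\left(E \right)} = 90 \left(-5 + 3\right) = 90 \left(-2\right) = -180$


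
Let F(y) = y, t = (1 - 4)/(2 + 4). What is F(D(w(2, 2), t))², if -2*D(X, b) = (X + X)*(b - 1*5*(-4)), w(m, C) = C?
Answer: 1521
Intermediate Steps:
t = -½ (t = -3/6 = -3*⅙ = -½ ≈ -0.50000)
D(X, b) = -X*(20 + b) (D(X, b) = -(X + X)*(b - 1*5*(-4))/2 = -2*X*(b - 5*(-4))/2 = -2*X*(b + 20)/2 = -2*X*(20 + b)/2 = -X*(20 + b))
F(D(w(2, 2), t))² = (-1*2*(20 - ½))² = (-1*2*39/2)² = (-39)² = 1521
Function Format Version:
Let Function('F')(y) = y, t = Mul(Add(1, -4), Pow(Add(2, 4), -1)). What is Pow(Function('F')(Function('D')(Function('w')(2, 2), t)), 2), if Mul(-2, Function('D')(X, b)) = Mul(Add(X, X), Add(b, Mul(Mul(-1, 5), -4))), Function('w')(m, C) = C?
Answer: 1521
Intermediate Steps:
t = Rational(-1, 2) (t = Mul(-3, Pow(6, -1)) = Mul(-3, Rational(1, 6)) = Rational(-1, 2) ≈ -0.50000)
Function('D')(X, b) = Mul(-1, X, Add(20, b)) (Function('D')(X, b) = Mul(Rational(-1, 2), Mul(Add(X, X), Add(b, Mul(Mul(-1, 5), -4)))) = Mul(Rational(-1, 2), Mul(Mul(2, X), Add(b, Mul(-5, -4)))) = Mul(Rational(-1, 2), Mul(Mul(2, X), Add(b, 20))) = Mul(Rational(-1, 2), Mul(Mul(2, X), Add(20, b))) = Mul(Rational(-1, 2), Mul(2, X, Add(20, b))) = Mul(-1, X, Add(20, b)))
Pow(Function('F')(Function('D')(Function('w')(2, 2), t)), 2) = Pow(Mul(-1, 2, Add(20, Rational(-1, 2))), 2) = Pow(Mul(-1, 2, Rational(39, 2)), 2) = Pow(-39, 2) = 1521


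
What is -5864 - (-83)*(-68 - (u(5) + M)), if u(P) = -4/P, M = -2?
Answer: -56378/5 ≈ -11276.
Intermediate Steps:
-5864 - (-83)*(-68 - (u(5) + M)) = -5864 - (-83)*(-68 - (-4/5 - 2)) = -5864 - (-83)*(-68 - 1*(-14/5)) = -5864 - (-83)*(-68 + 14/5) = -5864 - (-83)*(-326)/5 = -5864 - 1*27058/5 = -5864 - 27058/5 = -56378/5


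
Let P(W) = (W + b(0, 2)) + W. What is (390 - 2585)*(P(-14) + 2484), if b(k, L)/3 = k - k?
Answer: -5390920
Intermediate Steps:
b(k, L) = 0 (b(k, L) = 3*(k - k) = 3*0 = 0)
P(W) = 2*W (P(W) = (W + 0) + W = W + W = 2*W)
(390 - 2585)*(P(-14) + 2484) = (390 - 2585)*(2*(-14) + 2484) = -2195*(-28 + 2484) = -2195*2456 = -5390920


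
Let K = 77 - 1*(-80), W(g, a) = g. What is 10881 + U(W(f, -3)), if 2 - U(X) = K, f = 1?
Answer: 10726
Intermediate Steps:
K = 157 (K = 77 + 80 = 157)
U(X) = -155 (U(X) = 2 - 1*157 = 2 - 157 = -155)
10881 + U(W(f, -3)) = 10881 - 155 = 10726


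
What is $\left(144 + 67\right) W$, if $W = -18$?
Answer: $-3798$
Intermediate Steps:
$\left(144 + 67\right) W = \left(144 + 67\right) \left(-18\right) = 211 \left(-18\right) = -3798$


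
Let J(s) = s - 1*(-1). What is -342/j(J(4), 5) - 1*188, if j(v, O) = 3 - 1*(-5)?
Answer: -923/4 ≈ -230.75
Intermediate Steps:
J(s) = 1 + s (J(s) = s + 1 = 1 + s)
j(v, O) = 8 (j(v, O) = 3 + 5 = 8)
-342/j(J(4), 5) - 1*188 = -342/8 - 1*188 = -342*⅛ - 188 = -171/4 - 188 = -923/4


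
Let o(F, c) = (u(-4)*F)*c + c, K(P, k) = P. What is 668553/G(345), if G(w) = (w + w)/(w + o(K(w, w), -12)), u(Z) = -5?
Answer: 4687225083/230 ≈ 2.0379e+7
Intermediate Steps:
o(F, c) = c - 5*F*c (o(F, c) = (-5*F)*c + c = -5*F*c + c = c - 5*F*c)
G(w) = 2*w/(-12 + 61*w) (G(w) = (w + w)/(w - 12*(1 - 5*w)) = (2*w)/(w + (-12 + 60*w)) = (2*w)/(-12 + 61*w) = 2*w/(-12 + 61*w))
668553/G(345) = 668553/((2*345/(-12 + 61*345))) = 668553/((2*345/(-12 + 21045))) = 668553/((2*345/21033)) = 668553/((2*345*(1/21033))) = 668553/(230/7011) = 668553*(7011/230) = 4687225083/230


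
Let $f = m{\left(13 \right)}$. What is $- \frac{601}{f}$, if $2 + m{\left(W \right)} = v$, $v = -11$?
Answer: $\frac{601}{13} \approx 46.231$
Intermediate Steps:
$m{\left(W \right)} = -13$ ($m{\left(W \right)} = -2 - 11 = -13$)
$f = -13$
$- \frac{601}{f} = - \frac{601}{-13} = \left(-601\right) \left(- \frac{1}{13}\right) = \frac{601}{13}$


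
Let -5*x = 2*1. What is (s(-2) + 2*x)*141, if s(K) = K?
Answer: -1974/5 ≈ -394.80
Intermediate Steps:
x = -⅖ (x = -2/5 = -⅕*2 = -⅖ ≈ -0.40000)
(s(-2) + 2*x)*141 = (-2 + 2*(-⅖))*141 = (-2 - ⅘)*141 = -14/5*141 = -1974/5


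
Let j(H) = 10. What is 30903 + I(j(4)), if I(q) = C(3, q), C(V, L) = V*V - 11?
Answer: 30901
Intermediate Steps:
C(V, L) = -11 + V**2 (C(V, L) = V**2 - 11 = -11 + V**2)
I(q) = -2 (I(q) = -11 + 3**2 = -11 + 9 = -2)
30903 + I(j(4)) = 30903 - 2 = 30901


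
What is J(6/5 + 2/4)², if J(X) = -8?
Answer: 64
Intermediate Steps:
J(6/5 + 2/4)² = (-8)² = 64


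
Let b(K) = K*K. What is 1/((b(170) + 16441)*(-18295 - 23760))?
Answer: -1/1906815755 ≈ -5.2443e-10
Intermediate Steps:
b(K) = K²
1/((b(170) + 16441)*(-18295 - 23760)) = 1/((170² + 16441)*(-18295 - 23760)) = 1/((28900 + 16441)*(-42055)) = 1/(45341*(-42055)) = 1/(-1906815755) = -1/1906815755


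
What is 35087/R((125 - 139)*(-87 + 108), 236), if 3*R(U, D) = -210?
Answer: -35087/70 ≈ -501.24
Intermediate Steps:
R(U, D) = -70 (R(U, D) = (⅓)*(-210) = -70)
35087/R((125 - 139)*(-87 + 108), 236) = 35087/(-70) = 35087*(-1/70) = -35087/70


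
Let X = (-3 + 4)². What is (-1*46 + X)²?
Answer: 2025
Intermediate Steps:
X = 1 (X = 1² = 1)
(-1*46 + X)² = (-1*46 + 1)² = (-46 + 1)² = (-45)² = 2025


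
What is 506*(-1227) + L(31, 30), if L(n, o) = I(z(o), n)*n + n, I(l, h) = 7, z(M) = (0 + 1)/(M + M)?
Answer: -620614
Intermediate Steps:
z(M) = 1/(2*M)
L(n, o) = 8*n (L(n, o) = 7*n + n = 8*n)
506*(-1227) + L(31, 30) = 506*(-1227) + 8*31 = -620862 + 248 = -620614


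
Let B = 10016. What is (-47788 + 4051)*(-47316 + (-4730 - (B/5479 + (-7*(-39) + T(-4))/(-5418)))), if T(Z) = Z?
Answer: 22525281865917371/9895074 ≈ 2.2764e+9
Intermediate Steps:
(-47788 + 4051)*(-47316 + (-4730 - (B/5479 + (-7*(-39) + T(-4))/(-5418)))) = (-47788 + 4051)*(-47316 + (-4730 - (10016/5479 + (-7*(-39) - 4)/(-5418)))) = -43737*(-47316 + (-4730 - (10016*(1/5479) + (273 - 4)*(-1/5418)))) = -43737*(-47316 + (-4730 - (10016/5479 + 269*(-1/5418)))) = -43737*(-47316 + (-4730 - (10016/5479 - 269/5418))) = -43737*(-47316 + (-4730 - 1*52792837/29685222)) = -43737*(-47316 + (-4730 - 52792837/29685222)) = -43737*(-47316 - 140463892897/29685222) = -43737*(-1545049857049/29685222) = 22525281865917371/9895074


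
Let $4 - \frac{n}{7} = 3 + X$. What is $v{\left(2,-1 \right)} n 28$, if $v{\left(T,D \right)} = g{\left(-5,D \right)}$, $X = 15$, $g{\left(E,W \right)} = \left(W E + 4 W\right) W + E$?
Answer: $16464$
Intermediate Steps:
$g{\left(E,W \right)} = E + W \left(4 W + E W\right)$ ($g{\left(E,W \right)} = \left(E W + 4 W\right) W + E = \left(4 W + E W\right) W + E = W \left(4 W + E W\right) + E = E + W \left(4 W + E W\right)$)
$v{\left(T,D \right)} = -5 - D^{2}$ ($v{\left(T,D \right)} = -5 + 4 D^{2} - 5 D^{2} = -5 - D^{2}$)
$n = -98$ ($n = 28 - 7 \left(3 + 15\right) = 28 - 126 = -98$)
$v{\left(2,-1 \right)} n 28 = \left(-5 - \left(-1\right)^{2}\right) \left(-98\right) 28 = \left(-5 - 1\right) \left(-98\right) 28 = \left(-6\right) \left(-98\right) 28 = 588 \cdot 28 = 16464$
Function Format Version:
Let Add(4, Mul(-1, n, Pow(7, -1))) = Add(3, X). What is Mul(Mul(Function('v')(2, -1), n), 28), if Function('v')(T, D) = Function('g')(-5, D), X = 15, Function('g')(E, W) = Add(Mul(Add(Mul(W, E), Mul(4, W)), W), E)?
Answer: 16464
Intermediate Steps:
Function('g')(E, W) = Add(E, Mul(W, Add(Mul(4, W), Mul(E, W)))) (Function('g')(E, W) = Add(Mul(Add(Mul(E, W), Mul(4, W)), W), E) = Add(Mul(Add(Mul(4, W), Mul(E, W)), W), E) = Add(Mul(W, Add(Mul(4, W), Mul(E, W))), E) = Add(E, Mul(W, Add(Mul(4, W), Mul(E, W)))))
Function('v')(T, D) = Add(-5, Mul(-1, Pow(D, 2))) (Function('v')(T, D) = Add(-5, Mul(4, Pow(D, 2)), Mul(-5, Pow(D, 2))) = Add(-5, Mul(-1, Pow(D, 2))))
n = -98 (n = Add(28, Mul(-7, Add(3, 15))) = Add(28, Mul(-7, 18)) = Add(28, -126) = -98)
Mul(Mul(Function('v')(2, -1), n), 28) = Mul(Mul(Add(-5, Mul(-1, Pow(-1, 2))), -98), 28) = Mul(Mul(Add(-5, Mul(-1, 1)), -98), 28) = Mul(Mul(Add(-5, -1), -98), 28) = Mul(Mul(-6, -98), 28) = Mul(588, 28) = 16464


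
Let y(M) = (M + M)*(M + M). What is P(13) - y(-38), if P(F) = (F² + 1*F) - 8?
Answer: -5602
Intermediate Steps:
P(F) = -8 + F + F² (P(F) = (F² + F) - 8 = (F + F²) - 8 = -8 + F + F²)
y(M) = 4*M² (y(M) = (2*M)*(2*M) = 4*M²)
P(13) - y(-38) = (-8 + 13 + 13²) - 4*(-38)² = (-8 + 13 + 169) - 4*1444 = 174 - 1*5776 = 174 - 5776 = -5602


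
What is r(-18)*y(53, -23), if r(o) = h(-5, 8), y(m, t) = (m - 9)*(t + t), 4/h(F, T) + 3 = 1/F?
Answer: 2530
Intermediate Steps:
h(F, T) = 4/(-3 + 1/F)
y(m, t) = 2*t*(-9 + m) (y(m, t) = (-9 + m)*(2*t) = 2*t*(-9 + m))
r(o) = -5/4 (r(o) = -4*(-5)/(-1 + 3*(-5)) = -4*(-5)/(-1 - 15) = -4*(-5)/(-16) = -4*(-5)*(-1/16) = -5/4)
r(-18)*y(53, -23) = -5*(-23)*(-9 + 53)/2 = -5*(-23)*44/2 = -5/4*(-2024) = 2530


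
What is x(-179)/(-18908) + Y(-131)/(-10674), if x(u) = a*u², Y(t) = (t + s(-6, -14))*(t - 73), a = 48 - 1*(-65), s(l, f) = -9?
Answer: -6531108187/33637332 ≈ -194.16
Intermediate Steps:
a = 113 (a = 48 + 65 = 113)
Y(t) = (-73 + t)*(-9 + t) (Y(t) = (t - 9)*(t - 73) = (-9 + t)*(-73 + t) = (-73 + t)*(-9 + t))
x(u) = 113*u²
x(-179)/(-18908) + Y(-131)/(-10674) = (113*(-179)²)/(-18908) + (657 + (-131)² - 82*(-131))/(-10674) = (113*32041)*(-1/18908) + (657 + 17161 + 10742)*(-1/10674) = 3620633*(-1/18908) + 28560*(-1/10674) = -3620633/18908 - 4760/1779 = -6531108187/33637332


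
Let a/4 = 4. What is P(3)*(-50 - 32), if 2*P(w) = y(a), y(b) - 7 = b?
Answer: -943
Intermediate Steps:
a = 16 (a = 4*4 = 16)
y(b) = 7 + b
P(w) = 23/2 (P(w) = (7 + 16)/2 = (1/2)*23 = 23/2)
P(3)*(-50 - 32) = 23*(-50 - 32)/2 = (23/2)*(-82) = -943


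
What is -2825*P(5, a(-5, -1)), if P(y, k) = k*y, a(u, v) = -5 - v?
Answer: 56500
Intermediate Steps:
-2825*P(5, a(-5, -1)) = -2825*(-5 - 1*(-1))*5 = -2825*(-5 + 1)*5 = -(-11300)*5 = -2825*(-20) = 56500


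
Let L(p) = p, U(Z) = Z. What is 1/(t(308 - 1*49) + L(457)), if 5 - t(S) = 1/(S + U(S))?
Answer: 518/239315 ≈ 0.0021645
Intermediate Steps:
t(S) = 5 - 1/(2*S) (t(S) = 5 - 1/(S + S) = 5 - 1/(2*S))
1/(t(308 - 1*49) + L(457)) = 1/((5 - 1/(2*(308 - 1*49))) + 457) = 1/((5 - 1/(2*(308 - 49))) + 457) = 1/((5 - 1/2/259) + 457) = 1/((5 - 1/2*1/259) + 457) = 1/((5 - 1/518) + 457) = 1/(2589/518 + 457) = 1/(239315/518) = 518/239315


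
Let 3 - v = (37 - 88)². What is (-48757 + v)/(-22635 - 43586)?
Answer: 51355/66221 ≈ 0.77551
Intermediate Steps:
v = -2598 (v = 3 - (37 - 88)² = 3 - 1*(-51)² = 3 - 1*2601 = 3 - 2601 = -2598)
(-48757 + v)/(-22635 - 43586) = (-48757 - 2598)/(-22635 - 43586) = -51355/(-66221) = -51355*(-1/66221) = 51355/66221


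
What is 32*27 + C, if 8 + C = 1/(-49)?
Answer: 41943/49 ≈ 855.98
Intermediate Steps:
C = -393/49 (C = -8 + 1/(-49) = -8 - 1/49 = -393/49 ≈ -8.0204)
32*27 + C = 32*27 - 393/49 = 864 - 393/49 = 41943/49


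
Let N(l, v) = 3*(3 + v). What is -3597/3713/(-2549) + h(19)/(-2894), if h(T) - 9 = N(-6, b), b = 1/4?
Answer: -668193903/109560322712 ≈ -0.0060989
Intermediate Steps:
b = 1/4 (b = 1*(1/4) = 1/4 ≈ 0.25000)
N(l, v) = 9 + 3*v
h(T) = 75/4 (h(T) = 9 + (9 + 3*(1/4)) = 9 + (9 + 3/4) = 9 + 39/4 = 75/4)
-3597/3713/(-2549) + h(19)/(-2894) = -3597/3713/(-2549) + (75/4)/(-2894) = -3597*1/3713*(-1/2549) + (75/4)*(-1/2894) = -3597/3713*(-1/2549) - 75/11576 = 3597/9464437 - 75/11576 = -668193903/109560322712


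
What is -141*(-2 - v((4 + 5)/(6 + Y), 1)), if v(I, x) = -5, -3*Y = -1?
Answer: -423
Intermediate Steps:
Y = 1/3 (Y = -1/3*(-1) = 1/3 ≈ 0.33333)
-141*(-2 - v((4 + 5)/(6 + Y), 1)) = -141*(-2 - 1*(-5)) = -141*(-2 + 5) = -141*3 = -423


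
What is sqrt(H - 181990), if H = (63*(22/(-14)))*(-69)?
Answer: I*sqrt(175159) ≈ 418.52*I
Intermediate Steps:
H = 6831 (H = (63*(22*(-1/14)))*(-69) = (63*(-11/7))*(-69) = -99*(-69) = 6831)
sqrt(H - 181990) = sqrt(6831 - 181990) = sqrt(-175159) = I*sqrt(175159)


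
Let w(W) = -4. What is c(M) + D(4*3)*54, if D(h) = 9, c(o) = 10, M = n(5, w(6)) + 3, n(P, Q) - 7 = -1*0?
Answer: 496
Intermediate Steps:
n(P, Q) = 7 (n(P, Q) = 7 - 1*0 = 7 + 0 = 7)
M = 10 (M = 7 + 3 = 10)
c(M) + D(4*3)*54 = 10 + 9*54 = 10 + 486 = 496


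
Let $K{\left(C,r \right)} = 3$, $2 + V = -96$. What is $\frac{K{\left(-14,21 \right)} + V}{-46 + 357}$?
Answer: $- \frac{95}{311} \approx -0.30547$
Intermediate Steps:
$V = -98$ ($V = -2 - 96 = -98$)
$\frac{K{\left(-14,21 \right)} + V}{-46 + 357} = \frac{3 - 98}{-46 + 357} = - \frac{95}{311}$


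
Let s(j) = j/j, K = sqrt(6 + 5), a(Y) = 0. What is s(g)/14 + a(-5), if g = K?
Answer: 1/14 ≈ 0.071429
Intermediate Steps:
K = sqrt(11) ≈ 3.3166
g = sqrt(11) ≈ 3.3166
s(j) = 1
s(g)/14 + a(-5) = 1/14 + 0 = 1/14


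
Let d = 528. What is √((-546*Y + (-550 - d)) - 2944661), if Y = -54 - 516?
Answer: I*√2634519 ≈ 1623.1*I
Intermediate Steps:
Y = -570
√((-546*Y + (-550 - d)) - 2944661) = √((-546*(-570) + (-550 - 1*528)) - 2944661) = √((311220 + (-550 - 528)) - 2944661) = √((311220 - 1078) - 2944661) = √(310142 - 2944661) = √(-2634519) = I*√2634519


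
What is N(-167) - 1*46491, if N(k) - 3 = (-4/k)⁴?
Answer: -36158195370392/777796321 ≈ -46488.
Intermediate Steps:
N(k) = 3 + 256/k⁴ (N(k) = 3 + (-4/k)⁴ = 3 + 256/k⁴)
N(-167) - 1*46491 = (3 + 256/(-167)⁴) - 1*46491 = (3 + 256*(1/777796321)) - 46491 = (3 + 256/777796321) - 46491 = 2333389219/777796321 - 46491 = -36158195370392/777796321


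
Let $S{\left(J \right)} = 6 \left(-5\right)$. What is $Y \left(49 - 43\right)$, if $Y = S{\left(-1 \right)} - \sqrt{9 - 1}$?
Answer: $-180 - 12 \sqrt{2} \approx -196.97$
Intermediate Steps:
$S{\left(J \right)} = -30$
$Y = -30 - 2 \sqrt{2}$ ($Y = -30 - \sqrt{9 - 1} = -30 - \sqrt{8} = -30 - 2 \sqrt{2} \approx -32.828$)
$Y \left(49 - 43\right) = \left(-30 - 2 \sqrt{2}\right) \left(49 - 43\right) = \left(-30 - 2 \sqrt{2}\right) 6 = -180 - 12 \sqrt{2}$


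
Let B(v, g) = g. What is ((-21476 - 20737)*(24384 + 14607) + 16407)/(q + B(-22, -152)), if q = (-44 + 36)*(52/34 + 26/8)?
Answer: 4663413582/539 ≈ 8.6520e+6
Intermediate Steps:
q = -650/17 (q = -8*(52*(1/34) + 26*(⅛)) = -8*(26/17 + 13/4) = -8*325/68 = -650/17 ≈ -38.235)
((-21476 - 20737)*(24384 + 14607) + 16407)/(q + B(-22, -152)) = ((-21476 - 20737)*(24384 + 14607) + 16407)/(-650/17 - 152) = (-42213*38991 + 16407)/(-3234/17) = (-1645927083 + 16407)*(-17/3234) = -1645910676*(-17/3234) = 4663413582/539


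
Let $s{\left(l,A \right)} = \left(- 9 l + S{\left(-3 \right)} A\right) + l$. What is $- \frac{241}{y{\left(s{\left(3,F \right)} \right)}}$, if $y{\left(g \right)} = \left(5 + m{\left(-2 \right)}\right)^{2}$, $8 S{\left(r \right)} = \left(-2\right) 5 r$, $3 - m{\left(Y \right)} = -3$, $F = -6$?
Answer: $- \frac{241}{121} \approx -1.9917$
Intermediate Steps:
$m{\left(Y \right)} = 6$ ($m{\left(Y \right)} = 3 - -3 = 3 + 3 = 6$)
$S{\left(r \right)} = - \frac{5 r}{4}$ ($S{\left(r \right)} = \frac{\left(-2\right) 5 r}{8} = \frac{\left(-10\right) r}{8} = - \frac{5 r}{4}$)
$s{\left(l,A \right)} = - 8 l + \frac{15 A}{4}$ ($s{\left(l,A \right)} = \left(- 9 l + \left(- \frac{5}{4}\right) \left(-3\right) A\right) + l = \left(- 9 l + \frac{15 A}{4}\right) + l = - 8 l + \frac{15 A}{4}$)
$y{\left(g \right)} = 121$ ($y{\left(g \right)} = \left(5 + 6\right)^{2} = 11^{2} = 121$)
$- \frac{241}{y{\left(s{\left(3,F \right)} \right)}} = - \frac{241}{121}$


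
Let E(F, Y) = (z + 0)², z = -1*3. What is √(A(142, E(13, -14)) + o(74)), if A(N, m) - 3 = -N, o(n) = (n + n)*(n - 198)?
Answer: 41*I*√11 ≈ 135.98*I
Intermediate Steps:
z = -3
E(F, Y) = 9 (E(F, Y) = (-3 + 0)² = (-3)² = 9)
o(n) = 2*n*(-198 + n) (o(n) = (2*n)*(-198 + n) = 2*n*(-198 + n))
A(N, m) = 3 - N
√(A(142, E(13, -14)) + o(74)) = √((3 - 1*142) + 2*74*(-198 + 74)) = √((3 - 142) + 2*74*(-124)) = √(-139 - 18352) = √(-18491) = 41*I*√11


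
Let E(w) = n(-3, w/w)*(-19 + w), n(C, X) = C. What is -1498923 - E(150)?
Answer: -1498530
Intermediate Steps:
E(w) = 57 - 3*w (E(w) = -3*(-19 + w) = 57 - 3*w)
-1498923 - E(150) = -1498923 - (57 - 3*150) = -1498923 - (57 - 450) = -1498923 - 1*(-393) = -1498923 + 393 = -1498530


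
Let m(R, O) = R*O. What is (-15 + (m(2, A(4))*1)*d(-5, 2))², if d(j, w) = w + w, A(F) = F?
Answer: 289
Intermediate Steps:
d(j, w) = 2*w
m(R, O) = O*R
(-15 + (m(2, A(4))*1)*d(-5, 2))² = (-15 + ((4*2)*1)*(2*2))² = (-15 + (8*1)*4)² = (-15 + 8*4)² = (-15 + 32)² = 17² = 289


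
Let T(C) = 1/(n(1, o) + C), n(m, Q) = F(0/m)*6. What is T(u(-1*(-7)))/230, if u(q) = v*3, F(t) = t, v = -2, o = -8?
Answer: -1/1380 ≈ -0.00072464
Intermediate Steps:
u(q) = -6 (u(q) = -2*3 = -6)
n(m, Q) = 0 (n(m, Q) = (0/m)*6 = 0*6 = 0)
T(C) = 1/C (T(C) = 1/(0 + C) = 1/C)
T(u(-1*(-7)))/230 = 1/(-6*230) = -⅙*1/230 = -1/1380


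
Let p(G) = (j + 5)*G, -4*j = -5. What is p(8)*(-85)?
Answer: -4250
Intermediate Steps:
j = 5/4 (j = -1/4*(-5) = 5/4 ≈ 1.2500)
p(G) = 25*G/4 (p(G) = (5/4 + 5)*G = 25*G/4)
p(8)*(-85) = ((25/4)*8)*(-85) = 50*(-85) = -4250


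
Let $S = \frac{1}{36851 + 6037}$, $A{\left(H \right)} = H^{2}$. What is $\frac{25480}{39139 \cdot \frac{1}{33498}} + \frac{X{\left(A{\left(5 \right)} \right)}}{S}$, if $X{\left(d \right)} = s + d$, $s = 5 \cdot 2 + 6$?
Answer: $\frac{69675859752}{39139} \approx 1.7802 \cdot 10^{6}$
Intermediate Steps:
$S = \frac{1}{42888} \approx 2.3317 \cdot 10^{-5}$
$s = 16$ ($s = 10 + 6 = 16$)
$X{\left(d \right)} = 16 + d$
$\frac{25480}{39139 \cdot \frac{1}{33498}} + \frac{X{\left(A{\left(5 \right)} \right)}}{S} = \frac{25480}{39139 \cdot \frac{1}{33498}} + \left(16 + 5^{2}\right) \frac{1}{\frac{1}{42888}} = \frac{25480}{39139 \cdot \frac{1}{33498}} + \left(16 + 25\right) 42888 = \frac{25480}{\frac{39139}{33498}} + 41 \cdot 42888 = 25480 \cdot \frac{33498}{39139} + 1758408 = \frac{853529040}{39139} + 1758408 = \frac{69675859752}{39139}$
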